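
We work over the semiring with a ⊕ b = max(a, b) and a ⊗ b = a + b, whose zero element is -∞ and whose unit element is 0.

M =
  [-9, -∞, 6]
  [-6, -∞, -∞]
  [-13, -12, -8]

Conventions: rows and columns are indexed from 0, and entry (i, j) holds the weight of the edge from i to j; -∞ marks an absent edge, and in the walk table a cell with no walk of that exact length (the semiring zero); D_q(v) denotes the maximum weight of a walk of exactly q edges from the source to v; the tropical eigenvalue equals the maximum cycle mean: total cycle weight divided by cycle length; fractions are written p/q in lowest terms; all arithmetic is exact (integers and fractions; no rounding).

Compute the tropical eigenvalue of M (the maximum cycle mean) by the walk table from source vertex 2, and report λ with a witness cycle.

q=0: [-∞, -∞, 0]
q=1: [-13, -12, -8]
q=2: [-18, -20, -7]
q=3: [-20, -19, -12]
Optimal cycle mean attained by: cycle 0->2->0, total 6 + (-13), length 2.
Answer: λ = -7/2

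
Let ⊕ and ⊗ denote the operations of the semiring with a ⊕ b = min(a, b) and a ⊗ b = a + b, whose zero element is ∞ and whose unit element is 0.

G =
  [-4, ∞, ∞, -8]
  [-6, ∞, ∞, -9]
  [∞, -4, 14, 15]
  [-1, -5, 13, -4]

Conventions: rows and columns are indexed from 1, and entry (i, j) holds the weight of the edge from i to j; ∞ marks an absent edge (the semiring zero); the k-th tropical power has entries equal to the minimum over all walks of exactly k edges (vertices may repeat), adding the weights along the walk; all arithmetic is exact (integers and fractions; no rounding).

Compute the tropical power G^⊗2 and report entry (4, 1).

G^⊗2:
  [-9, -13, 5, -12]
  [-10, -14, 4, -14]
  [-10, 10, 28, -13]
  [-11, -9, 9, -14]
Key observation: the optimum is the walk 4->2->1, with weight (-5) + (-6) = -11.
Optimal value attained by: walk 4->2->1.
Answer: (G^⊗2)[4][1] = -11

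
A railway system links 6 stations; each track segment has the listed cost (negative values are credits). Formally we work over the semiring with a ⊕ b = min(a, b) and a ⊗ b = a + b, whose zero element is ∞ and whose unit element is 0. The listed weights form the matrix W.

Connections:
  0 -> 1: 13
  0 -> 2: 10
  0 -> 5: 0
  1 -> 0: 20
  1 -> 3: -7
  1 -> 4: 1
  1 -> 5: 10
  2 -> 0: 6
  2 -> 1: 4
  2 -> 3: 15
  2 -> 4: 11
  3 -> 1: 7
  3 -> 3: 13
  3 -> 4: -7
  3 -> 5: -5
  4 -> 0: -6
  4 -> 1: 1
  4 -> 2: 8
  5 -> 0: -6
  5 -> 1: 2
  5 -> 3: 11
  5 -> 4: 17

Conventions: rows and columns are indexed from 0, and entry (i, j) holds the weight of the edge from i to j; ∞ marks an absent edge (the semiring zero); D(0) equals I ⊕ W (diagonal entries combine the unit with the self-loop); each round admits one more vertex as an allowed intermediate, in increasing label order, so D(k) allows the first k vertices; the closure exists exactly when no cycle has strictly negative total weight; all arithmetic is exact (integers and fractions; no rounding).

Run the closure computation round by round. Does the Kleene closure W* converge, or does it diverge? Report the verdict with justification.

D(0):
  [0, 13, 10, ∞, ∞, 0]
  [20, 0, ∞, -7, 1, 10]
  [6, 4, 0, 15, 11, ∞]
  [∞, 7, ∞, 0, -7, -5]
  [-6, 1, 8, ∞, 0, ∞]
  [-6, 2, ∞, 11, 17, 0]
Detection: at round 1, diagonal entry (5, 5) turns strictly negative.
Key observation: the cycle 5->0->5 has total weight (-6) + 0, which is strictly negative.
Answer: DIVERGES — negative cycle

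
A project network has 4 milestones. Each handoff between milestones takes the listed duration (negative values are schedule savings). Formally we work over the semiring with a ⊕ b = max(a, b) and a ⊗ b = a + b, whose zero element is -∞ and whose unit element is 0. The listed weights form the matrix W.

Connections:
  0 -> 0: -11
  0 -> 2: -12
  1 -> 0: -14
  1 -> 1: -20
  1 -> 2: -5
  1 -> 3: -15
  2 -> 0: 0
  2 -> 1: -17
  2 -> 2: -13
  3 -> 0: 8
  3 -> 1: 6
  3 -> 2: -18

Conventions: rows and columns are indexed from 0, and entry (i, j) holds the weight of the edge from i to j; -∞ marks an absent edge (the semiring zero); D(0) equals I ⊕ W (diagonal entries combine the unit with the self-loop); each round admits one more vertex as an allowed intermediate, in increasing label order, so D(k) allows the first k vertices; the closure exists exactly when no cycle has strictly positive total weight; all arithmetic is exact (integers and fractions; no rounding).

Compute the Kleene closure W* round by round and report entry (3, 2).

D(0):
  [0, -∞, -12, -∞]
  [-14, 0, -5, -15]
  [0, -17, 0, -∞]
  [8, 6, -18, 0]
D(1):
  [0, -∞, -12, -∞]
  [-14, 0, -5, -15]
  [0, -17, 0, -∞]
  [8, 6, -4, 0]
D(2):
  [0, -∞, -12, -∞]
  [-14, 0, -5, -15]
  [0, -17, 0, -32]
  [8, 6, 1, 0]
D(3):
  [0, -29, -12, -44]
  [-5, 0, -5, -15]
  [0, -17, 0, -32]
  [8, 6, 1, 0]
D(4):
  [0, -29, -12, -44]
  [-5, 0, -5, -15]
  [0, -17, 0, -32]
  [8, 6, 1, 0]
Answer: W*[3][2] = 1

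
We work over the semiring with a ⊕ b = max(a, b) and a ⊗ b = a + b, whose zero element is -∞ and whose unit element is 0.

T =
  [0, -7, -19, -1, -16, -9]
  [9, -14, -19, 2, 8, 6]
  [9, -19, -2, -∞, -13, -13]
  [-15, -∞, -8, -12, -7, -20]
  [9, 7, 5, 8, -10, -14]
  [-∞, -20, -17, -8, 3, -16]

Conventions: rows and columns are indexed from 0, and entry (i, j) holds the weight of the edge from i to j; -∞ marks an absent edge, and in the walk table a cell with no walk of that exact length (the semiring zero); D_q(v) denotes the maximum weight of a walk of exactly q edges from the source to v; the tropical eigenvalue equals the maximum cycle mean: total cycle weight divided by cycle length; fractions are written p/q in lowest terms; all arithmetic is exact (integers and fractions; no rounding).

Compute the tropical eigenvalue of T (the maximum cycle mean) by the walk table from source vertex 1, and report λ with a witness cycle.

q=0: [-∞, 0, -∞, -∞, -∞, -∞]
q=1: [9, -14, -19, 2, 8, 6]
q=2: [17, 15, 13, 16, 9, 0]
q=3: [24, 16, 14, 17, 23, 21]
q=4: [32, 30, 28, 31, 24, 22]
q=5: [39, 31, 29, 32, 38, 36]
q=6: [47, 45, 43, 46, 39, 37]
Optimal cycle mean attained by: cycle 1->4->1, total 8 + 7, length 2.
Answer: λ = 15/2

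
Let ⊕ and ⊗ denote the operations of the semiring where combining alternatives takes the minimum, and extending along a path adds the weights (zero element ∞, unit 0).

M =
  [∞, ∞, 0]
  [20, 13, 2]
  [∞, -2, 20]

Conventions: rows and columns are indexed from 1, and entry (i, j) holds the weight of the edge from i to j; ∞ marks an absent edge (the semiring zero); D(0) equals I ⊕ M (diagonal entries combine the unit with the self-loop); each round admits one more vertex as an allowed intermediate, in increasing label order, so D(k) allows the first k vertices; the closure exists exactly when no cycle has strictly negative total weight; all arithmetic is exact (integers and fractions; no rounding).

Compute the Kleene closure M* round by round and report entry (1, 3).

D(0):
  [0, ∞, 0]
  [20, 0, 2]
  [∞, -2, 0]
D(1):
  [0, ∞, 0]
  [20, 0, 2]
  [∞, -2, 0]
D(2):
  [0, ∞, 0]
  [20, 0, 2]
  [18, -2, 0]
D(3):
  [0, -2, 0]
  [20, 0, 2]
  [18, -2, 0]
Answer: M*[1][3] = 0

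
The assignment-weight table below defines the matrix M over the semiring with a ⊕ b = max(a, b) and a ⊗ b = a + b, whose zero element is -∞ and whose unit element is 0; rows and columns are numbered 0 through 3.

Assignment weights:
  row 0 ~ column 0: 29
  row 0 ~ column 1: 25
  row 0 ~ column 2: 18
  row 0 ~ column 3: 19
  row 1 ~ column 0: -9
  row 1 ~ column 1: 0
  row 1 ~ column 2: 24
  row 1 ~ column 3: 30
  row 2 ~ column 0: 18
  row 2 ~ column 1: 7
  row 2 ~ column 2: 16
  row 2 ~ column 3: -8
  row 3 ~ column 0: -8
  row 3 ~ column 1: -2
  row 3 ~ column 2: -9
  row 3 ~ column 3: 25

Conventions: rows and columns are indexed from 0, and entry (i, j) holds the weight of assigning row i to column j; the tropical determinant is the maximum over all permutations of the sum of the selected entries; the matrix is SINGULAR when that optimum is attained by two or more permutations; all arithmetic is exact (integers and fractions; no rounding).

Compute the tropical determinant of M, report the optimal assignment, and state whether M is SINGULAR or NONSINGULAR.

σ = (0, 1, 2, 3): 29 + 0 + 16 + 25 = 70
σ = (0, 1, 3, 2): 29 + 0 + (-8) + (-9) = 12
σ = (0, 2, 1, 3): 29 + 24 + 7 + 25 = 85
σ = (0, 2, 3, 1): 29 + 24 + (-8) + (-2) = 43
σ = (0, 3, 1, 2): 29 + 30 + 7 + (-9) = 57
σ = (0, 3, 2, 1): 29 + 30 + 16 + (-2) = 73
σ = (1, 0, 2, 3): 25 + (-9) + 16 + 25 = 57
σ = (1, 0, 3, 2): 25 + (-9) + (-8) + (-9) = -1
σ = (1, 2, 0, 3): 25 + 24 + 18 + 25 = 92
σ = (1, 2, 3, 0): 25 + 24 + (-8) + (-8) = 33
σ = (1, 3, 0, 2): 25 + 30 + 18 + (-9) = 64
σ = (1, 3, 2, 0): 25 + 30 + 16 + (-8) = 63
σ = (2, 0, 1, 3): 18 + (-9) + 7 + 25 = 41
σ = (2, 0, 3, 1): 18 + (-9) + (-8) + (-2) = -1
σ = (2, 1, 0, 3): 18 + 0 + 18 + 25 = 61
σ = (2, 1, 3, 0): 18 + 0 + (-8) + (-8) = 2
σ = (2, 3, 0, 1): 18 + 30 + 18 + (-2) = 64
σ = (2, 3, 1, 0): 18 + 30 + 7 + (-8) = 47
σ = (3, 0, 1, 2): 19 + (-9) + 7 + (-9) = 8
σ = (3, 0, 2, 1): 19 + (-9) + 16 + (-2) = 24
σ = (3, 1, 0, 2): 19 + 0 + 18 + (-9) = 28
σ = (3, 1, 2, 0): 19 + 0 + 16 + (-8) = 27
σ = (3, 2, 0, 1): 19 + 24 + 18 + (-2) = 59
σ = (3, 2, 1, 0): 19 + 24 + 7 + (-8) = 42
Optimal value attained by: σ = (1, 2, 0, 3).
Answer: det⊕(M) = 92; verdict: NONSINGULAR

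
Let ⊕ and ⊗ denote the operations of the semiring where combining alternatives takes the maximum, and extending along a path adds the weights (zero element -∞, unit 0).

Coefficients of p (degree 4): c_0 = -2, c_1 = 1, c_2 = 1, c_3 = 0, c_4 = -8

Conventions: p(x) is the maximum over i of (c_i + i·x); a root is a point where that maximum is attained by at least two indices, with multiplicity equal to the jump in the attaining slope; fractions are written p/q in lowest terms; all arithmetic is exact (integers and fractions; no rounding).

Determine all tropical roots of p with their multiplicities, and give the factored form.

hull edge (i=0, c=-2) to (i=1, c=1): slope 3, span 1
hull edge (i=1, c=1) to (i=2, c=1): slope 0, span 1
hull edge (i=2, c=1) to (i=3, c=0): slope -1, span 1
hull edge (i=3, c=0) to (i=4, c=-8): slope -8, span 1
Factored form: p(x) = -8 ⊗ (x ⊕ (-3)) ⊗ (x ⊕ 0) ⊗ (x ⊕ 1) ⊗ (x ⊕ 8)
Answer: roots = -3 (mult 1), 0 (mult 1), 1 (mult 1), 8 (mult 1)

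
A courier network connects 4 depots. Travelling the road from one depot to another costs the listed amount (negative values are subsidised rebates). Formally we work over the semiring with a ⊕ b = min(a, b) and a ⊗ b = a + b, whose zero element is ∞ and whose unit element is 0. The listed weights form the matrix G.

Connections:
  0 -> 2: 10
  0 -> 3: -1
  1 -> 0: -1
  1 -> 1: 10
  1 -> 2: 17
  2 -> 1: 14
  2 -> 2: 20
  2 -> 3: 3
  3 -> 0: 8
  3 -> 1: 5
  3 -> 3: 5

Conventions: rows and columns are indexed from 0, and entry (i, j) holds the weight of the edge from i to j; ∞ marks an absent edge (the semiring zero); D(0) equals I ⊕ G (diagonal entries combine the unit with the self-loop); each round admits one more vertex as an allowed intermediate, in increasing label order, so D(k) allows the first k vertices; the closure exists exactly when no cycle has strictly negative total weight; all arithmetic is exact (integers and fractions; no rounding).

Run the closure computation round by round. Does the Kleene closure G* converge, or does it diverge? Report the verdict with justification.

D(0):
  [0, ∞, 10, -1]
  [-1, 0, 17, ∞]
  [∞, 14, 0, 3]
  [8, 5, ∞, 0]
D(1):
  [0, ∞, 10, -1]
  [-1, 0, 9, -2]
  [∞, 14, 0, 3]
  [8, 5, 18, 0]
D(2):
  [0, ∞, 10, -1]
  [-1, 0, 9, -2]
  [13, 14, 0, 3]
  [4, 5, 14, 0]
D(3):
  [0, 24, 10, -1]
  [-1, 0, 9, -2]
  [13, 14, 0, 3]
  [4, 5, 14, 0]
D(4):
  [0, 4, 10, -1]
  [-1, 0, 9, -2]
  [7, 8, 0, 3]
  [4, 5, 14, 0]
Key observation: every diagonal entry stays at the unit through all rounds, so no improving cycle exists.
Answer: CONVERGES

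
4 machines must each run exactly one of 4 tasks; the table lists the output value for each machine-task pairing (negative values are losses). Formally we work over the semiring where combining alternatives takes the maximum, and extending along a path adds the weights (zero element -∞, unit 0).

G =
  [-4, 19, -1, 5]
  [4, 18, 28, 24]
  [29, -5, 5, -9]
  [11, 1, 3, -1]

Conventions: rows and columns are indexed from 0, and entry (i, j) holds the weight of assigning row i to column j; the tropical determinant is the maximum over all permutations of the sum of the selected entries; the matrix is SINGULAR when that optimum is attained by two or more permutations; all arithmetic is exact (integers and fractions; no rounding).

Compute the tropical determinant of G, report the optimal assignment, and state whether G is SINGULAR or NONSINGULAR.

σ = (0, 1, 2, 3): (-4) + 18 + 5 + (-1) = 18
σ = (0, 1, 3, 2): (-4) + 18 + (-9) + 3 = 8
σ = (0, 2, 1, 3): (-4) + 28 + (-5) + (-1) = 18
σ = (0, 2, 3, 1): (-4) + 28 + (-9) + 1 = 16
σ = (0, 3, 1, 2): (-4) + 24 + (-5) + 3 = 18
σ = (0, 3, 2, 1): (-4) + 24 + 5 + 1 = 26
σ = (1, 0, 2, 3): 19 + 4 + 5 + (-1) = 27
σ = (1, 0, 3, 2): 19 + 4 + (-9) + 3 = 17
σ = (1, 2, 0, 3): 19 + 28 + 29 + (-1) = 75
σ = (1, 2, 3, 0): 19 + 28 + (-9) + 11 = 49
σ = (1, 3, 0, 2): 19 + 24 + 29 + 3 = 75
σ = (1, 3, 2, 0): 19 + 24 + 5 + 11 = 59
σ = (2, 0, 1, 3): (-1) + 4 + (-5) + (-1) = -3
σ = (2, 0, 3, 1): (-1) + 4 + (-9) + 1 = -5
σ = (2, 1, 0, 3): (-1) + 18 + 29 + (-1) = 45
σ = (2, 1, 3, 0): (-1) + 18 + (-9) + 11 = 19
σ = (2, 3, 0, 1): (-1) + 24 + 29 + 1 = 53
σ = (2, 3, 1, 0): (-1) + 24 + (-5) + 11 = 29
σ = (3, 0, 1, 2): 5 + 4 + (-5) + 3 = 7
σ = (3, 0, 2, 1): 5 + 4 + 5 + 1 = 15
σ = (3, 1, 0, 2): 5 + 18 + 29 + 3 = 55
σ = (3, 1, 2, 0): 5 + 18 + 5 + 11 = 39
σ = (3, 2, 0, 1): 5 + 28 + 29 + 1 = 63
σ = (3, 2, 1, 0): 5 + 28 + (-5) + 11 = 39
Optimal value attained by: σ = (1, 2, 0, 3).
Answer: det⊕(G) = 75; verdict: SINGULAR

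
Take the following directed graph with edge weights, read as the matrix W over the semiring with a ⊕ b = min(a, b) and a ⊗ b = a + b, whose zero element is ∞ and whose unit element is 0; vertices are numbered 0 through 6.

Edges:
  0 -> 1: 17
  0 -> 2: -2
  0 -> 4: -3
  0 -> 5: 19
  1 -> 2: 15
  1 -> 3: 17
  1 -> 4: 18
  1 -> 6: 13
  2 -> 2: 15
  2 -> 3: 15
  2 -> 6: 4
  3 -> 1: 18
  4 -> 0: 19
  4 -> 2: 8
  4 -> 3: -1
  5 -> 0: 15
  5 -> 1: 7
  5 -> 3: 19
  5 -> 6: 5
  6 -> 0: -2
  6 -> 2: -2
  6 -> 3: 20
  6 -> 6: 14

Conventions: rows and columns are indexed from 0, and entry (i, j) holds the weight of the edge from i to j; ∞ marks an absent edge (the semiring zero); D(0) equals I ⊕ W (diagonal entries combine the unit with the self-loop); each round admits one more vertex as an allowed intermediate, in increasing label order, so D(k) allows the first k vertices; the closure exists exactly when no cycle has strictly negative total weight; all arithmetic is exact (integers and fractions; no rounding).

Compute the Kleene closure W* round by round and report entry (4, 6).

D(0):
  [0, 17, -2, ∞, -3, 19, ∞]
  [∞, 0, 15, 17, 18, ∞, 13]
  [∞, ∞, 0, 15, ∞, ∞, 4]
  [∞, 18, ∞, 0, ∞, ∞, ∞]
  [19, ∞, 8, -1, 0, ∞, ∞]
  [15, 7, ∞, 19, ∞, 0, 5]
  [-2, ∞, -2, 20, ∞, ∞, 0]
D(1):
  [0, 17, -2, ∞, -3, 19, ∞]
  [∞, 0, 15, 17, 18, ∞, 13]
  [∞, ∞, 0, 15, ∞, ∞, 4]
  [∞, 18, ∞, 0, ∞, ∞, ∞]
  [19, 36, 8, -1, 0, 38, ∞]
  [15, 7, 13, 19, 12, 0, 5]
  [-2, 15, -4, 20, -5, 17, 0]
D(2):
  [0, 17, -2, 34, -3, 19, 30]
  [∞, 0, 15, 17, 18, ∞, 13]
  [∞, ∞, 0, 15, ∞, ∞, 4]
  [∞, 18, 33, 0, 36, ∞, 31]
  [19, 36, 8, -1, 0, 38, 49]
  [15, 7, 13, 19, 12, 0, 5]
  [-2, 15, -4, 20, -5, 17, 0]
D(3):
  [0, 17, -2, 13, -3, 19, 2]
  [∞, 0, 15, 17, 18, ∞, 13]
  [∞, ∞, 0, 15, ∞, ∞, 4]
  [∞, 18, 33, 0, 36, ∞, 31]
  [19, 36, 8, -1, 0, 38, 12]
  [15, 7, 13, 19, 12, 0, 5]
  [-2, 15, -4, 11, -5, 17, 0]
D(4):
  [0, 17, -2, 13, -3, 19, 2]
  [∞, 0, 15, 17, 18, ∞, 13]
  [∞, 33, 0, 15, 51, ∞, 4]
  [∞, 18, 33, 0, 36, ∞, 31]
  [19, 17, 8, -1, 0, 38, 12]
  [15, 7, 13, 19, 12, 0, 5]
  [-2, 15, -4, 11, -5, 17, 0]
D(5):
  [0, 14, -2, -4, -3, 19, 2]
  [37, 0, 15, 17, 18, 56, 13]
  [70, 33, 0, 15, 51, 89, 4]
  [55, 18, 33, 0, 36, 74, 31]
  [19, 17, 8, -1, 0, 38, 12]
  [15, 7, 13, 11, 12, 0, 5]
  [-2, 12, -4, -6, -5, 17, 0]
D(6):
  [0, 14, -2, -4, -3, 19, 2]
  [37, 0, 15, 17, 18, 56, 13]
  [70, 33, 0, 15, 51, 89, 4]
  [55, 18, 33, 0, 36, 74, 31]
  [19, 17, 8, -1, 0, 38, 12]
  [15, 7, 13, 11, 12, 0, 5]
  [-2, 12, -4, -6, -5, 17, 0]
D(7):
  [0, 14, -2, -4, -3, 19, 2]
  [11, 0, 9, 7, 8, 30, 13]
  [2, 16, 0, -2, -1, 21, 4]
  [29, 18, 27, 0, 26, 48, 31]
  [10, 17, 8, -1, 0, 29, 12]
  [3, 7, 1, -1, 0, 0, 5]
  [-2, 12, -4, -6, -5, 17, 0]
Answer: W*[4][6] = 12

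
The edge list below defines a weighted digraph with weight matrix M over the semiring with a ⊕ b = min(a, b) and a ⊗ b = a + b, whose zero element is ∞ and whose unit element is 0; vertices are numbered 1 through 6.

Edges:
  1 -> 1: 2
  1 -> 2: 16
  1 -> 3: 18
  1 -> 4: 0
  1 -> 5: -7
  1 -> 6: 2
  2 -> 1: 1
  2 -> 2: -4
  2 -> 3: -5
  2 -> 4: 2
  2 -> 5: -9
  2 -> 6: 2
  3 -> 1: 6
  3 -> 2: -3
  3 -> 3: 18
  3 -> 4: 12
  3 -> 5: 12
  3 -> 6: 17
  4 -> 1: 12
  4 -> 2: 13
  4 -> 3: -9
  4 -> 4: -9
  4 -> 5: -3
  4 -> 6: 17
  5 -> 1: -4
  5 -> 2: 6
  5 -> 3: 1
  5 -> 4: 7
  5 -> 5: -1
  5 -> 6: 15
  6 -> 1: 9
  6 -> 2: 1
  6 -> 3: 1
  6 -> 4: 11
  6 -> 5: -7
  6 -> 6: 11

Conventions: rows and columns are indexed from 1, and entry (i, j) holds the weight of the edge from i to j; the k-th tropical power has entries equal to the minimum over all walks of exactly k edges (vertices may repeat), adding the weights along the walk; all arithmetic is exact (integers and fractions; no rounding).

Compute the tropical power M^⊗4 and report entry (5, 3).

M^⊗2:
  [-11, -1, -9, -9, -8, 4]
  [-13, -8, -9, -7, -13, -2]
  [-2, -7, -8, -1, -12, -1]
  [-7, -12, -18, -18, -12, 8]
  [-5, -2, -2, -4, -11, -2]
  [-11, -3, -6, 0, -8, 3]
M^⊗3:
  [-12, -12, -18, -18, -18, -9]
  [-17, -12, -16, -16, -20, -11]
  [-16, -11, -12, -10, -16, -5]
  [-16, -21, -27, -27, -21, -10]
  [-15, -6, -13, -13, -12, -3]
  [-12, -9, -9, -11, -18, -9]
M^⊗4:
  [-22, -21, -27, -27, -21, -10]
  [-24, -19, -25, -25, -24, -15]
  [-20, -15, -19, -19, -23, -14]
  [-25, -30, -36, -36, -30, -19]
  [-16, -16, -22, -22, -22, -13]
  [-22, -13, -20, -20, -19, -10]
Key observation: the optimum is the walk 5->1->4->4->3, with weight (-4) + 0 + (-9) + (-9) = -22.
Optimal value attained by: walk 5->1->4->4->3.
Answer: (M^⊗4)[5][3] = -22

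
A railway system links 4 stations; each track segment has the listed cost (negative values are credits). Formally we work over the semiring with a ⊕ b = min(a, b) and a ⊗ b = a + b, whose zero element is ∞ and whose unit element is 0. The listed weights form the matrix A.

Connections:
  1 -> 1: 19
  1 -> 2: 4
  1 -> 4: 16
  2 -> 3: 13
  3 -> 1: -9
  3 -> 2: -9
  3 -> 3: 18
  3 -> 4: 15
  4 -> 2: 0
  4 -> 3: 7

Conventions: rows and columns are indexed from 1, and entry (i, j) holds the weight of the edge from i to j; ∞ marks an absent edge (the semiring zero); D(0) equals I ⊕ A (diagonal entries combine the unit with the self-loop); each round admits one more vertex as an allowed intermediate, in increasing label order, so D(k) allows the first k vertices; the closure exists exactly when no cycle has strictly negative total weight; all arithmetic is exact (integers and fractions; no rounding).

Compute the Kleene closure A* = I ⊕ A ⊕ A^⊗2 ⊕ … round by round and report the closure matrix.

D(0):
  [0, 4, ∞, 16]
  [∞, 0, 13, ∞]
  [-9, -9, 0, 15]
  [∞, 0, 7, 0]
D(1):
  [0, 4, ∞, 16]
  [∞, 0, 13, ∞]
  [-9, -9, 0, 7]
  [∞, 0, 7, 0]
D(2):
  [0, 4, 17, 16]
  [∞, 0, 13, ∞]
  [-9, -9, 0, 7]
  [∞, 0, 7, 0]
D(3):
  [0, 4, 17, 16]
  [4, 0, 13, 20]
  [-9, -9, 0, 7]
  [-2, -2, 7, 0]
D(4):
  [0, 4, 17, 16]
  [4, 0, 13, 20]
  [-9, -9, 0, 7]
  [-2, -2, 7, 0]
Answer: A* = [[0, 4, 17, 16], [4, 0, 13, 20], [-9, -9, 0, 7], [-2, -2, 7, 0]]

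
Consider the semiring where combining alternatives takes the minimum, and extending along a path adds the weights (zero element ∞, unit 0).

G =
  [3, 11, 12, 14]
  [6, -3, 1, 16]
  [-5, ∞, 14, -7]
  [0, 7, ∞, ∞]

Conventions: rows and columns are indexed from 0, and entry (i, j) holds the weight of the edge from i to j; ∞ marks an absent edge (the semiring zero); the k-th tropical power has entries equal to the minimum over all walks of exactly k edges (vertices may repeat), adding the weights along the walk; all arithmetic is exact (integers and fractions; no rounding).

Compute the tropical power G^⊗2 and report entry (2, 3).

G^⊗2:
  [6, 8, 12, 5]
  [-4, -6, -2, -6]
  [-7, 0, 7, 7]
  [3, 4, 8, 14]
Key observation: the optimum is the walk 2->2->3, with weight 14 + (-7) = 7.
Optimal value attained by: walk 2->2->3.
Answer: (G^⊗2)[2][3] = 7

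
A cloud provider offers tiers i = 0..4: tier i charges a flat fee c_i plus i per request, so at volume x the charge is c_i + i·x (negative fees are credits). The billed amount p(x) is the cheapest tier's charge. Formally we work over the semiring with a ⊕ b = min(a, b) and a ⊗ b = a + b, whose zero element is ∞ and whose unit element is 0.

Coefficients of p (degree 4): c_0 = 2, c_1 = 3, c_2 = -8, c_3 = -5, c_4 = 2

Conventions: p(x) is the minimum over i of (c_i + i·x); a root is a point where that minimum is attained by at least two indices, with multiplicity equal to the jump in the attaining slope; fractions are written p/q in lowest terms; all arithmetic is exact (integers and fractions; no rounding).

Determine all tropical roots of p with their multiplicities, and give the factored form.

hull edge (i=0, c=2) to (i=2, c=-8): slope -5, span 2
hull edge (i=2, c=-8) to (i=3, c=-5): slope 3, span 1
hull edge (i=3, c=-5) to (i=4, c=2): slope 7, span 1
Factored form: p(x) = 2 ⊗ (x ⊕ (-7)) ⊗ (x ⊕ (-3)) ⊗ (x ⊕ 5) ⊗ (x ⊕ 5)
Answer: roots = -7 (mult 1), -3 (mult 1), 5 (mult 2)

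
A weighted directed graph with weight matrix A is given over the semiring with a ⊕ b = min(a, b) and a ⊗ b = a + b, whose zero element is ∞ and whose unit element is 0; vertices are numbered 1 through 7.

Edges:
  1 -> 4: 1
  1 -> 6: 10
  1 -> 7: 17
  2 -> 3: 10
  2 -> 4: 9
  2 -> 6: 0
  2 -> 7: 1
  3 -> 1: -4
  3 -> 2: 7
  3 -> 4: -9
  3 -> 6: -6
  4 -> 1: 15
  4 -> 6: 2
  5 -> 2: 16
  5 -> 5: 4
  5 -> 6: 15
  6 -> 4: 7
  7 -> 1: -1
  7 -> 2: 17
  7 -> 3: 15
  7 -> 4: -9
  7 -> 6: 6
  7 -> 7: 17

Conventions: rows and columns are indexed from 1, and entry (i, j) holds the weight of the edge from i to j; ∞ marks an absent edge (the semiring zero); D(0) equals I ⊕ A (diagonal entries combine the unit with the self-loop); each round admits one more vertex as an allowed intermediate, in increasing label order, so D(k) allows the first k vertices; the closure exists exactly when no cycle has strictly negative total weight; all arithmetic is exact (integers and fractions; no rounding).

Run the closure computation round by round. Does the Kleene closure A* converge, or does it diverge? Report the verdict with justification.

D(0):
  [0, ∞, ∞, 1, ∞, 10, 17]
  [∞, 0, 10, 9, ∞, 0, 1]
  [-4, 7, 0, -9, ∞, -6, ∞]
  [15, ∞, ∞, 0, ∞, 2, ∞]
  [∞, 16, ∞, ∞, 0, 15, ∞]
  [∞, ∞, ∞, 7, ∞, 0, ∞]
  [-1, 17, 15, -9, ∞, 6, 0]
D(1):
  [0, ∞, ∞, 1, ∞, 10, 17]
  [∞, 0, 10, 9, ∞, 0, 1]
  [-4, 7, 0, -9, ∞, -6, 13]
  [15, ∞, ∞, 0, ∞, 2, 32]
  [∞, 16, ∞, ∞, 0, 15, ∞]
  [∞, ∞, ∞, 7, ∞, 0, ∞]
  [-1, 17, 15, -9, ∞, 6, 0]
D(2):
  [0, ∞, ∞, 1, ∞, 10, 17]
  [∞, 0, 10, 9, ∞, 0, 1]
  [-4, 7, 0, -9, ∞, -6, 8]
  [15, ∞, ∞, 0, ∞, 2, 32]
  [∞, 16, 26, 25, 0, 15, 17]
  [∞, ∞, ∞, 7, ∞, 0, ∞]
  [-1, 17, 15, -9, ∞, 6, 0]
D(3):
  [0, ∞, ∞, 1, ∞, 10, 17]
  [6, 0, 10, 1, ∞, 0, 1]
  [-4, 7, 0, -9, ∞, -6, 8]
  [15, ∞, ∞, 0, ∞, 2, 32]
  [22, 16, 26, 17, 0, 15, 17]
  [∞, ∞, ∞, 7, ∞, 0, ∞]
  [-1, 17, 15, -9, ∞, 6, 0]
D(4):
  [0, ∞, ∞, 1, ∞, 3, 17]
  [6, 0, 10, 1, ∞, 0, 1]
  [-4, 7, 0, -9, ∞, -7, 8]
  [15, ∞, ∞, 0, ∞, 2, 32]
  [22, 16, 26, 17, 0, 15, 17]
  [22, ∞, ∞, 7, ∞, 0, 39]
  [-1, 17, 15, -9, ∞, -7, 0]
D(5):
  [0, ∞, ∞, 1, ∞, 3, 17]
  [6, 0, 10, 1, ∞, 0, 1]
  [-4, 7, 0, -9, ∞, -7, 8]
  [15, ∞, ∞, 0, ∞, 2, 32]
  [22, 16, 26, 17, 0, 15, 17]
  [22, ∞, ∞, 7, ∞, 0, 39]
  [-1, 17, 15, -9, ∞, -7, 0]
D(6):
  [0, ∞, ∞, 1, ∞, 3, 17]
  [6, 0, 10, 1, ∞, 0, 1]
  [-4, 7, 0, -9, ∞, -7, 8]
  [15, ∞, ∞, 0, ∞, 2, 32]
  [22, 16, 26, 17, 0, 15, 17]
  [22, ∞, ∞, 7, ∞, 0, 39]
  [-1, 17, 15, -9, ∞, -7, 0]
D(7):
  [0, 34, 32, 1, ∞, 3, 17]
  [0, 0, 10, -8, ∞, -6, 1]
  [-4, 7, 0, -9, ∞, -7, 8]
  [15, 49, 47, 0, ∞, 2, 32]
  [16, 16, 26, 8, 0, 10, 17]
  [22, 56, 54, 7, ∞, 0, 39]
  [-1, 17, 15, -9, ∞, -7, 0]
Key observation: every diagonal entry stays at the unit through all rounds, so no improving cycle exists.
Answer: CONVERGES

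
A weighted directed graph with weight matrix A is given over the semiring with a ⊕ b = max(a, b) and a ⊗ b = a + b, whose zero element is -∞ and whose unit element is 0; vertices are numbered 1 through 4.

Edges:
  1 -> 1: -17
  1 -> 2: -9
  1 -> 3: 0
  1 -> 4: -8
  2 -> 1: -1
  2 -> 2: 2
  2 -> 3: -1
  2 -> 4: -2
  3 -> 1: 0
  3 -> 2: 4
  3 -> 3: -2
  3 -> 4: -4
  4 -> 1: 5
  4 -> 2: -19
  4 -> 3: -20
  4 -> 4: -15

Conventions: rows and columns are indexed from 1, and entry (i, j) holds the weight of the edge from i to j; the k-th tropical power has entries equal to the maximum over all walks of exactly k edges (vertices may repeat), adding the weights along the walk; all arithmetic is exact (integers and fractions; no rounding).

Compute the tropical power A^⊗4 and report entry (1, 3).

A^⊗2:
  [0, 4, -2, -4]
  [3, 4, 1, 0]
  [3, 6, 3, 2]
  [-10, -4, 5, -3]
A^⊗3:
  [3, 6, 3, 2]
  [5, 6, 3, 2]
  [7, 8, 5, 4]
  [5, 9, 3, 1]
A^⊗4:
  [7, 8, 5, 4]
  [7, 8, 5, 4]
  [9, 10, 7, 6]
  [8, 11, 8, 7]
Key observation: the optimum is the walk 1->3->2->2->3, with weight 0 + 4 + 2 + (-1) = 5.
Optimal value attained by: walk 1->3->2->2->3.
Answer: (A^⊗4)[1][3] = 5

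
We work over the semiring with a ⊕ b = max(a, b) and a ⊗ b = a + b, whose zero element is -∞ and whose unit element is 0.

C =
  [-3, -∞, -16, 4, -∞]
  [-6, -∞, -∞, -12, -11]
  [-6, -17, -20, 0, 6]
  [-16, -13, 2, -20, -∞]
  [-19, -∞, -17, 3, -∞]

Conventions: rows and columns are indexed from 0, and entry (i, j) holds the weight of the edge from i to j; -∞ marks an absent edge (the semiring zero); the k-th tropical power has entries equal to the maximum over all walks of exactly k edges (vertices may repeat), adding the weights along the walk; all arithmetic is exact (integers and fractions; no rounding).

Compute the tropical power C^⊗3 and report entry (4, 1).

C^⊗2:
  [-6, -9, 6, 1, -10]
  [-9, -25, -10, -2, -∞]
  [-9, -13, 2, 9, -14]
  [-4, -15, -18, 2, 8]
  [-13, -10, 5, -15, -11]
C^⊗3:
  [0, -11, 3, 6, 12]
  [-12, -15, 0, -5, -4]
  [-4, -4, 11, 2, 8]
  [-7, -11, 4, 11, -12]
  [-1, -12, -13, 5, 11]
Key observation: the optimum is the walk 4->3->2->1, with weight 3 + 2 + (-17) = -12.
Optimal value attained by: walk 4->3->2->1.
Answer: (C^⊗3)[4][1] = -12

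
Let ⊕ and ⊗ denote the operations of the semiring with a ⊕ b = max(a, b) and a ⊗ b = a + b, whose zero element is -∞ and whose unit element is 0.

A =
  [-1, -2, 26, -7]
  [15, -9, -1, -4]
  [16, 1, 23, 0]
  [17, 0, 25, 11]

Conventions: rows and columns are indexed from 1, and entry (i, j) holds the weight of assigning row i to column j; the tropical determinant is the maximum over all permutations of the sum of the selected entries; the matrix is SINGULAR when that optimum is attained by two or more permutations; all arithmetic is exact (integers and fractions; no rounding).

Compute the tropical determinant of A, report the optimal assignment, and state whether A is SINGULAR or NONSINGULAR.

σ = (1, 2, 3, 4): (-1) + (-9) + 23 + 11 = 24
σ = (1, 2, 4, 3): (-1) + (-9) + 0 + 25 = 15
σ = (1, 3, 2, 4): (-1) + (-1) + 1 + 11 = 10
σ = (1, 3, 4, 2): (-1) + (-1) + 0 + 0 = -2
σ = (1, 4, 2, 3): (-1) + (-4) + 1 + 25 = 21
σ = (1, 4, 3, 2): (-1) + (-4) + 23 + 0 = 18
σ = (2, 1, 3, 4): (-2) + 15 + 23 + 11 = 47
σ = (2, 1, 4, 3): (-2) + 15 + 0 + 25 = 38
σ = (2, 3, 1, 4): (-2) + (-1) + 16 + 11 = 24
σ = (2, 3, 4, 1): (-2) + (-1) + 0 + 17 = 14
σ = (2, 4, 1, 3): (-2) + (-4) + 16 + 25 = 35
σ = (2, 4, 3, 1): (-2) + (-4) + 23 + 17 = 34
σ = (3, 1, 2, 4): 26 + 15 + 1 + 11 = 53
σ = (3, 1, 4, 2): 26 + 15 + 0 + 0 = 41
σ = (3, 2, 1, 4): 26 + (-9) + 16 + 11 = 44
σ = (3, 2, 4, 1): 26 + (-9) + 0 + 17 = 34
σ = (3, 4, 1, 2): 26 + (-4) + 16 + 0 = 38
σ = (3, 4, 2, 1): 26 + (-4) + 1 + 17 = 40
σ = (4, 1, 2, 3): (-7) + 15 + 1 + 25 = 34
σ = (4, 1, 3, 2): (-7) + 15 + 23 + 0 = 31
σ = (4, 2, 1, 3): (-7) + (-9) + 16 + 25 = 25
σ = (4, 2, 3, 1): (-7) + (-9) + 23 + 17 = 24
σ = (4, 3, 1, 2): (-7) + (-1) + 16 + 0 = 8
σ = (4, 3, 2, 1): (-7) + (-1) + 1 + 17 = 10
Optimal value attained by: σ = (3, 1, 2, 4).
Answer: det⊕(A) = 53; verdict: NONSINGULAR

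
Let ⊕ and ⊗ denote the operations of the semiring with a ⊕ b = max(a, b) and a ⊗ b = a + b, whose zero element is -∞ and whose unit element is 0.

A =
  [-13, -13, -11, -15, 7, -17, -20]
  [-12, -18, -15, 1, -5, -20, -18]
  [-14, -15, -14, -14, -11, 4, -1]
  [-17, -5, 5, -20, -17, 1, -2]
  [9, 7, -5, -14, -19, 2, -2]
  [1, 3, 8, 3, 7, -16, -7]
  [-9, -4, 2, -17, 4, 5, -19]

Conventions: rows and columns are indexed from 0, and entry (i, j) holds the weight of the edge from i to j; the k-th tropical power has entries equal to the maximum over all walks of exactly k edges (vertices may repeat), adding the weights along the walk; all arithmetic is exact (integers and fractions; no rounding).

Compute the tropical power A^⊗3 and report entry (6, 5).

A^⊗2:
  [16, 14, 2, -7, -6, 9, 5]
  [4, 2, 6, -17, -5, 2, -1]
  [5, 7, 12, 7, 11, 4, -3]
  [2, 4, 9, 4, 8, 9, 4]
  [3, 5, 10, 8, 16, 3, -5]
  [16, 14, 8, 4, 8, 12, 7]
  [13, 11, 13, 8, 12, 6, 2]
A^⊗3:
  [10, 12, 17, 15, 23, 10, 2]
  [4, 5, 10, 5, 11, 10, 5]
  [20, 18, 12, 8, 12, 16, 11]
  [17, 15, 17, 12, 16, 13, 8]
  [25, 23, 13, 6, 10, 18, 14]
  [17, 15, 20, 15, 23, 12, 7]
  [21, 19, 14, 12, 20, 17, 12]
Key observation: the optimum is the walk 6->5->2->5, with weight 5 + 8 + 4 = 17.
Optimal value attained by: walk 6->5->2->5.
Answer: (A^⊗3)[6][5] = 17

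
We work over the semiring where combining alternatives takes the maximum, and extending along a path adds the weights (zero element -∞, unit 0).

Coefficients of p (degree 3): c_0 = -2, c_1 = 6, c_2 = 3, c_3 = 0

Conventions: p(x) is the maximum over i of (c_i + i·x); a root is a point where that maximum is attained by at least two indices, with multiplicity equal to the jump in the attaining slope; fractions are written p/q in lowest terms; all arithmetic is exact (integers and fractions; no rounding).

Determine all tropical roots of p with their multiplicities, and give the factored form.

hull edge (i=0, c=-2) to (i=1, c=6): slope 8, span 1
hull edge (i=1, c=6) to (i=3, c=0): slope -3, span 2
Factored form: p(x) = 0 ⊗ (x ⊕ (-8)) ⊗ (x ⊕ 3) ⊗ (x ⊕ 3)
Answer: roots = -8 (mult 1), 3 (mult 2)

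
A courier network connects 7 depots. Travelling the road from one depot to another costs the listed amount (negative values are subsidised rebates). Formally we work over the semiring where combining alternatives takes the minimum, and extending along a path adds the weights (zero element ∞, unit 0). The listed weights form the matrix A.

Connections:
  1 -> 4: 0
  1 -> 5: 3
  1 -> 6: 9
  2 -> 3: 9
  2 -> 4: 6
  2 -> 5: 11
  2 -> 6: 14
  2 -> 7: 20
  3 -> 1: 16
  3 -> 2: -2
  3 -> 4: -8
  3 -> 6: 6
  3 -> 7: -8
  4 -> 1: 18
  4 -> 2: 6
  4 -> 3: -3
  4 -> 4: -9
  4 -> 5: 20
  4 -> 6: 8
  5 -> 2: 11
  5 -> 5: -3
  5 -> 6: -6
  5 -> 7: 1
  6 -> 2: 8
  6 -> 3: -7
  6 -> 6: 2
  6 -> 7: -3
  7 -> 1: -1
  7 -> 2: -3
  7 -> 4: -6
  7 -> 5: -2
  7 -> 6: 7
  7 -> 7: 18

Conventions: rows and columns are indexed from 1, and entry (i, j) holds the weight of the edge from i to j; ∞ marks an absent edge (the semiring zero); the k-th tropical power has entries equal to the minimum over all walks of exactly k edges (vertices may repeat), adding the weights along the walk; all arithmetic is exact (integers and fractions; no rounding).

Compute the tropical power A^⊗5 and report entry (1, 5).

A^⊗2:
  [18, 6, -3, -9, 0, -3, 4]
  [19, 7, 3, -3, 8, 5, 1]
  [-9, -11, -11, -17, -10, -1, 3]
  [9, -5, -12, -18, 11, -1, -11]
  [0, -2, -13, -5, -6, -9, -9]
  [-4, -9, -5, -15, -5, -1, -15]
  [12, 0, -9, -15, -5, -8, -1]
A^⊗3:
  [3, -5, -12, -18, -3, -6, -11]
  [0, -2, -6, -12, -1, 2, -5]
  [1, -13, -20, -26, -13, -16, -19]
  [-12, -14, -21, -27, -13, -10, -20]
  [-10, -15, -16, -21, -11, -12, -21]
  [-16, -18, -18, -24, -17, -11, -13]
  [-2, -11, -18, -24, -8, -11, -17]
A^⊗4:
  [-12, -14, -21, -27, -13, -10, -20]
  [-6, -8, -15, -21, -7, -7, -14]
  [-20, -22, -29, -35, -21, -19, -28]
  [-21, -23, -30, -36, -22, -19, -29]
  [-22, -24, -24, -30, -23, -17, -24]
  [-14, -20, -27, -33, -20, -23, -26]
  [-18, -20, -27, -33, -19, -16, -26]
A^⊗5:
  [-21, -23, -30, -36, -22, -19, -29]
  [-15, -17, -24, -30, -16, -13, -23]
  [-29, -31, -38, -44, -30, -27, -37]
  [-30, -32, -39, -45, -31, -28, -38]
  [-25, -27, -33, -39, -26, -29, -32]
  [-27, -29, -36, -42, -28, -26, -35]
  [-27, -29, -36, -42, -28, -25, -35]
Key observation: the optimum is the walk 1->4->4->3->7->5, with weight 0 + (-9) + (-3) + (-8) + (-2) = -22.
Optimal value attained by: walk 1->4->4->3->7->5.
Answer: (A^⊗5)[1][5] = -22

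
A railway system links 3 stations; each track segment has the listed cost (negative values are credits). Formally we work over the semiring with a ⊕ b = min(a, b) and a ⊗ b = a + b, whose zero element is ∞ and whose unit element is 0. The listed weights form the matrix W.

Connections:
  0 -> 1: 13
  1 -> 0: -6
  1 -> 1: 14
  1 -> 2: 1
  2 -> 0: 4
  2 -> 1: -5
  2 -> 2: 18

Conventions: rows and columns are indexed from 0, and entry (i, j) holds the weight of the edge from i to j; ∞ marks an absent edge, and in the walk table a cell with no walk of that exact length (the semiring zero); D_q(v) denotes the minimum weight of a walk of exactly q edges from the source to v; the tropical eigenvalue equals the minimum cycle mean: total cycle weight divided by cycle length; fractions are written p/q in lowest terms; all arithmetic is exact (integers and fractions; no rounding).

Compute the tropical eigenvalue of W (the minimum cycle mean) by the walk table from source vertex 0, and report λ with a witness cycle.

q=0: [0, ∞, ∞]
q=1: [∞, 13, ∞]
q=2: [7, 27, 14]
q=3: [18, 9, 28]
Optimal cycle mean attained by: cycle 1->2->1, total 1 + (-5), length 2.
Answer: λ = -2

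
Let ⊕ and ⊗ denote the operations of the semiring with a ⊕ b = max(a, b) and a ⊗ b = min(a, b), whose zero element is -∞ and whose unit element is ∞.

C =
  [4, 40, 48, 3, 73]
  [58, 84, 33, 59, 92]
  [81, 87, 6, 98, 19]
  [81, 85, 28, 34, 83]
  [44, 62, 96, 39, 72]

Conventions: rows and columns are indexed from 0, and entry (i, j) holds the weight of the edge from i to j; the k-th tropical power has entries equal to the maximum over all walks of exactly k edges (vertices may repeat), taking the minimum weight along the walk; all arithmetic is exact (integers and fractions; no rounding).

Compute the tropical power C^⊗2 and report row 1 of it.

C^⊗2:
  [48, 62, 73, 48, 72]
  [59, 84, 92, 59, 84]
  [81, 85, 48, 59, 87]
  [58, 84, 83, 59, 85]
  [81, 87, 72, 96, 72]
Answer: row 1 of C^⊗2 = [59, 84, 92, 59, 84]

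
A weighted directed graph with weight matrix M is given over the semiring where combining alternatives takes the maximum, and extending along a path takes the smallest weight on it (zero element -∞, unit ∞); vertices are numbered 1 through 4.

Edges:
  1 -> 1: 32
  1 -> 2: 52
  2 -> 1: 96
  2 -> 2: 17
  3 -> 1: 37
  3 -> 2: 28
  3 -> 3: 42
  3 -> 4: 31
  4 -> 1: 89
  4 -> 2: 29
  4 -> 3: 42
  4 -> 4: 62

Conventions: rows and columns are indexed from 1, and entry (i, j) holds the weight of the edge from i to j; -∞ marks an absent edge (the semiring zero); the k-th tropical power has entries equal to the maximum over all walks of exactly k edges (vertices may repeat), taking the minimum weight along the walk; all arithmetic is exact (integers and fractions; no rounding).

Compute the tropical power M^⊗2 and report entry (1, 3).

M^⊗2:
  [52, 32, -∞, -∞]
  [32, 52, -∞, -∞]
  [37, 37, 42, 31]
  [62, 52, 42, 62]
Key observation: no walk of exactly 2 edges connects these vertices, so the entry is the semiring zero.
Answer: (M^⊗2)[1][3] = -∞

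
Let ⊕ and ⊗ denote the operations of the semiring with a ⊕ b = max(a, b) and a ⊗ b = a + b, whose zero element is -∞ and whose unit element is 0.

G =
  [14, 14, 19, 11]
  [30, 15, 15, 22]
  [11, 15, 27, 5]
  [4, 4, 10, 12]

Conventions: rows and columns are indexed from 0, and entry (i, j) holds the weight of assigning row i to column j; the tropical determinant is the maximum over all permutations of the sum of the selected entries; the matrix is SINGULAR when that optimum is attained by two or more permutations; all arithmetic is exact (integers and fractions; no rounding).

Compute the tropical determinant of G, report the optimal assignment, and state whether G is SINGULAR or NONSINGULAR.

σ = (0, 1, 2, 3): 14 + 15 + 27 + 12 = 68
σ = (0, 1, 3, 2): 14 + 15 + 5 + 10 = 44
σ = (0, 2, 1, 3): 14 + 15 + 15 + 12 = 56
σ = (0, 2, 3, 1): 14 + 15 + 5 + 4 = 38
σ = (0, 3, 1, 2): 14 + 22 + 15 + 10 = 61
σ = (0, 3, 2, 1): 14 + 22 + 27 + 4 = 67
σ = (1, 0, 2, 3): 14 + 30 + 27 + 12 = 83
σ = (1, 0, 3, 2): 14 + 30 + 5 + 10 = 59
σ = (1, 2, 0, 3): 14 + 15 + 11 + 12 = 52
σ = (1, 2, 3, 0): 14 + 15 + 5 + 4 = 38
σ = (1, 3, 0, 2): 14 + 22 + 11 + 10 = 57
σ = (1, 3, 2, 0): 14 + 22 + 27 + 4 = 67
σ = (2, 0, 1, 3): 19 + 30 + 15 + 12 = 76
σ = (2, 0, 3, 1): 19 + 30 + 5 + 4 = 58
σ = (2, 1, 0, 3): 19 + 15 + 11 + 12 = 57
σ = (2, 1, 3, 0): 19 + 15 + 5 + 4 = 43
σ = (2, 3, 0, 1): 19 + 22 + 11 + 4 = 56
σ = (2, 3, 1, 0): 19 + 22 + 15 + 4 = 60
σ = (3, 0, 1, 2): 11 + 30 + 15 + 10 = 66
σ = (3, 0, 2, 1): 11 + 30 + 27 + 4 = 72
σ = (3, 1, 0, 2): 11 + 15 + 11 + 10 = 47
σ = (3, 1, 2, 0): 11 + 15 + 27 + 4 = 57
σ = (3, 2, 0, 1): 11 + 15 + 11 + 4 = 41
σ = (3, 2, 1, 0): 11 + 15 + 15 + 4 = 45
Optimal value attained by: σ = (1, 0, 2, 3).
Answer: det⊕(G) = 83; verdict: NONSINGULAR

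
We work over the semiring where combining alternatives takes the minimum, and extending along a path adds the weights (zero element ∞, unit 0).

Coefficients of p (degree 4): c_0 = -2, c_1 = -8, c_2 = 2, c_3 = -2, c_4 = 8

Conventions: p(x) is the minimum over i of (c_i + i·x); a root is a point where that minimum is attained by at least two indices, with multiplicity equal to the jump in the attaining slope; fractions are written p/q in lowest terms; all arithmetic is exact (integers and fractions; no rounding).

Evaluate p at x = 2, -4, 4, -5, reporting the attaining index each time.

p(2) = min(-2+0·2=-2, -8+1·2=-6, 2+2·2=6, -2+3·2=4, 8+4·2=16) = -6 (attained by i=1)
p(-4) = min(-2+0·(-4)=-2, -8+1·(-4)=-12, 2+2·(-4)=-6, -2+3·(-4)=-14, 8+4·(-4)=-8) = -14 (attained by i=3)
p(4) = min(-2+0·4=-2, -8+1·4=-4, 2+2·4=10, -2+3·4=10, 8+4·4=24) = -4 (attained by i=1)
p(-5) = min(-2+0·(-5)=-2, -8+1·(-5)=-13, 2+2·(-5)=-8, -2+3·(-5)=-17, 8+4·(-5)=-12) = -17 (attained by i=3)
Answer: p(2) = -6; p(-4) = -14; p(4) = -4; p(-5) = -17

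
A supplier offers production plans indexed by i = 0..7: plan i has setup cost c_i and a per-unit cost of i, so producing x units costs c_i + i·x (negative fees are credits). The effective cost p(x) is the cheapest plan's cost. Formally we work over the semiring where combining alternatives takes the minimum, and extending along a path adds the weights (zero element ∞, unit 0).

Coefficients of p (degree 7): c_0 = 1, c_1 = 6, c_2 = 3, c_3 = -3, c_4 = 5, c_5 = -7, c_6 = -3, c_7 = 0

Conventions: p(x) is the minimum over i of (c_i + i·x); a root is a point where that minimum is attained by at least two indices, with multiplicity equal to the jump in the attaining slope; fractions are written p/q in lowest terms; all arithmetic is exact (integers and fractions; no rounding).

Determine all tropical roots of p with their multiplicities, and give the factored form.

hull edge (i=0, c=1) to (i=5, c=-7): slope -8/5, span 5
hull edge (i=5, c=-7) to (i=7, c=0): slope 7/2, span 2
Factored form: p(x) = 0 ⊗ (x ⊕ (-7/2)) ⊗ (x ⊕ (-7/2)) ⊗ (x ⊕ 8/5) ⊗ (x ⊕ 8/5) ⊗ (x ⊕ 8/5) ⊗ (x ⊕ 8/5) ⊗ (x ⊕ 8/5)
Answer: roots = -7/2 (mult 2), 8/5 (mult 5)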